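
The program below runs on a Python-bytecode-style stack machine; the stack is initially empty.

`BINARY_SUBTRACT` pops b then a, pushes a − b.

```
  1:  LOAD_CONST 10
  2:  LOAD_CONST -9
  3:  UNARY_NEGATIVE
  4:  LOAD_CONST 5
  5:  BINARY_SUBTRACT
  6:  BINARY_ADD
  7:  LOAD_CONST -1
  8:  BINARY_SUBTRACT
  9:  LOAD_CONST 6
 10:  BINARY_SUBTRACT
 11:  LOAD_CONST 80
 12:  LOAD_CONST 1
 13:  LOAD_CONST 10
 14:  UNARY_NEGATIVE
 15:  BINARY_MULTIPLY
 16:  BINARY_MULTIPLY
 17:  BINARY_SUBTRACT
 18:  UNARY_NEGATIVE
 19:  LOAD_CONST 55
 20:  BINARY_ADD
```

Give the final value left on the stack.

-754

LOAD_CONST 10    10
LOAD_CONST -9    10 -9
UNARY_NEGATIVE   10 9
LOAD_CONST 5     10 9 5
BINARY_SUBTRACT  10 4
BINARY_ADD       14
LOAD_CONST -1    14 -1
BINARY_SUBTRACT  15
LOAD_CONST 6     15 6
BINARY_SUBTRACT  9
LOAD_CONST 80    9 80
LOAD_CONST 1     9 80 1
LOAD_CONST 10    9 80 1 10
UNARY_NEGATIVE   9 80 1 -10
BINARY_MULTIPLY  9 80 -10
BINARY_MULTIPLY  9 -800
BINARY_SUBTRACT  809
UNARY_NEGATIVE   -809
LOAD_CONST 55    -809 55
BINARY_ADD       -754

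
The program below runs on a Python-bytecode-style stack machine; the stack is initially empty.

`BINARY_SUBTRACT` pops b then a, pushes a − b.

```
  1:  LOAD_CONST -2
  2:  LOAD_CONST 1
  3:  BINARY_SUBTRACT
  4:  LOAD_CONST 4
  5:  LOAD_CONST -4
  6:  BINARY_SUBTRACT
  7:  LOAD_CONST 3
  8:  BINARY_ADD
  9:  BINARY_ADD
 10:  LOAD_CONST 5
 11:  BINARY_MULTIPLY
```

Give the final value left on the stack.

LOAD_CONST -2   : -2
LOAD_CONST 1    : -2 1
BINARY_SUBTRACT : -3
LOAD_CONST 4    : -3 4
LOAD_CONST -4   : -3 4 -4
BINARY_SUBTRACT : -3 8
LOAD_CONST 3    : -3 8 3
BINARY_ADD      : -3 11
BINARY_ADD      : 8
LOAD_CONST 5    : 8 5
BINARY_MULTIPLY : 40

40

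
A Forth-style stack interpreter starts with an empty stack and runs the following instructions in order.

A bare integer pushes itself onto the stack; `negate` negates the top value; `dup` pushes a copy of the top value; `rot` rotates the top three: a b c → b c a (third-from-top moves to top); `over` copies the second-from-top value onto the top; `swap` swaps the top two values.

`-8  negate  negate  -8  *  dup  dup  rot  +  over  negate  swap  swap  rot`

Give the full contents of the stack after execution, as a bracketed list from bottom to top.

-8     : [-8]
negate : [8]
negate : [-8]
-8     : [-8, -8]
*      : [64]
dup    : [64, 64]
dup    : [64, 64, 64]
rot    : [64, 64, 64]
+      : [64, 128]
over   : [64, 128, 64]
negate : [64, 128, -64]
swap   : [64, -64, 128]
swap   : [64, 128, -64]
rot    : [128, -64, 64]

[128, -64, 64]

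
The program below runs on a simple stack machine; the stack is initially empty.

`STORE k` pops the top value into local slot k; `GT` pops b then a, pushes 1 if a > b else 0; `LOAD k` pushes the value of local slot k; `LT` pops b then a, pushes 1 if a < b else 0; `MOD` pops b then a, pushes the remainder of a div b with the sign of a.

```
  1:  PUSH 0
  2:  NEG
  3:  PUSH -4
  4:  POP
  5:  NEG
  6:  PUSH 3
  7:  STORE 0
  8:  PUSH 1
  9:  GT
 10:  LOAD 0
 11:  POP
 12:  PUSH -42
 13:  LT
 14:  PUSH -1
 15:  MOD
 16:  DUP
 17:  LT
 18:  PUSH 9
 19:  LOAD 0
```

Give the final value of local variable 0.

3

PUSH 0   → 0
NEG      → 0
PUSH -4  → 0 -4
POP      → 0
NEG      → 0
PUSH 3   → 0 3
STORE 0  → 0
PUSH 1   → 0 1
GT       → 0
LOAD 0   → 0 3
POP      → 0
PUSH -42 → 0 -42
LT       → 0
PUSH -1  → 0 -1
MOD      → 0
DUP      → 0 0
LT       → 0
PUSH 9   → 0 9
LOAD 0   → 0 9 3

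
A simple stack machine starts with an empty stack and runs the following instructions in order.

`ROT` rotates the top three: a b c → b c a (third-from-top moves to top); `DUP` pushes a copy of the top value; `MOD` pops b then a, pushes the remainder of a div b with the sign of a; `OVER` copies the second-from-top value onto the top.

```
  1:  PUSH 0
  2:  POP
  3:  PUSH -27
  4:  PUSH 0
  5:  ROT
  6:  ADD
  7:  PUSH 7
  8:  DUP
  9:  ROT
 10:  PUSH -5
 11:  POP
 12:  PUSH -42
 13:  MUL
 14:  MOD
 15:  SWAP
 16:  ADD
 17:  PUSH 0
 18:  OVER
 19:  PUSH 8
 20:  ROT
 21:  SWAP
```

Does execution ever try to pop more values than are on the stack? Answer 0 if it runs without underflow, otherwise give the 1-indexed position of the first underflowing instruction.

5

PUSH 0    0
POP       (empty)
PUSH -27  -27
PUSH 0    -27 0
ROT  — needs 3 operands, stack has 2 → underflow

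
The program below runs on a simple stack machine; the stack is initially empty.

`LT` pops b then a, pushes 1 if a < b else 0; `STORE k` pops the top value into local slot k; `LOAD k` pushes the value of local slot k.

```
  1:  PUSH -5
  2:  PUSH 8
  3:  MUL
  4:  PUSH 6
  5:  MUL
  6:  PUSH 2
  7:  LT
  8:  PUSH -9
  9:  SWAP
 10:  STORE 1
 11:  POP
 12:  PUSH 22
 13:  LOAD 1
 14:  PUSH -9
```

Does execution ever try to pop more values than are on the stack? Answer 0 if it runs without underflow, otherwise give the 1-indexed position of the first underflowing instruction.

PUSH -5 -> -5
PUSH 8  -> -5 8
MUL     -> -40
PUSH 6  -> -40 6
MUL     -> -240
PUSH 2  -> -240 2
LT      -> 1
PUSH -9 -> 1 -9
SWAP    -> -9 1
STORE 1 -> -9
POP     -> (empty)
PUSH 22 -> 22
LOAD 1  -> 22 1
PUSH -9 -> 22 1 -9

0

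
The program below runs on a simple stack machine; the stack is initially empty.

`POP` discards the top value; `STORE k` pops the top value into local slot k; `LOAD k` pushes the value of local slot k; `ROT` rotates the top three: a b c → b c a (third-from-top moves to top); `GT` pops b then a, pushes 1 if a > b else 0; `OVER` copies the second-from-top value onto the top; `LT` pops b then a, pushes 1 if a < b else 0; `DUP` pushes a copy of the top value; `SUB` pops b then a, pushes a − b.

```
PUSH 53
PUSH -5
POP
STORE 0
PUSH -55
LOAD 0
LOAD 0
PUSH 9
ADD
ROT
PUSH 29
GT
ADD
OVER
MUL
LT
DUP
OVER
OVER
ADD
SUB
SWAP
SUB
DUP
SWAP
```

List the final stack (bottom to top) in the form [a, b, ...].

PUSH 53   53
PUSH -5   53 -5
POP       53
STORE 0   (empty)
PUSH -55  -55
LOAD 0    -55 53
LOAD 0    -55 53 53
PUSH 9    -55 53 53 9
ADD       -55 53 62
ROT       53 62 -55
PUSH 29   53 62 -55 29
GT        53 62 0
ADD       53 62
OVER      53 62 53
MUL       53 3286
LT        1
DUP       1 1
OVER      1 1 1
OVER      1 1 1 1
ADD       1 1 2
SUB       1 -1
SWAP      -1 1
SUB       -2
DUP       -2 -2
SWAP      -2 -2

[-2, -2]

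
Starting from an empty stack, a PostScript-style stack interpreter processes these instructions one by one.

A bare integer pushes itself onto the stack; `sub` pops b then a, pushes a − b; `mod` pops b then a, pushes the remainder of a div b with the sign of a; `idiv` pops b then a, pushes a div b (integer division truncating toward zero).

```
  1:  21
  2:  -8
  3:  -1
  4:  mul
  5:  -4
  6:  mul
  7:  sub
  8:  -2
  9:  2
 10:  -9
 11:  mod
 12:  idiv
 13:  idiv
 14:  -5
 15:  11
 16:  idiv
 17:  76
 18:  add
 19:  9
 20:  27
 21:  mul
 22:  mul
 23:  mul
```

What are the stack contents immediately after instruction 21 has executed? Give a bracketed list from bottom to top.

[-53, 76, 243]

21   -> [21]
-8   -> [21, -8]
-1   -> [21, -8, -1]
mul  -> [21, 8]
-4   -> [21, 8, -4]
mul  -> [21, -32]
sub  -> [53]
-2   -> [53, -2]
2    -> [53, -2, 2]
-9   -> [53, -2, 2, -9]
mod  -> [53, -2, 2]
idiv -> [53, -1]
idiv -> [-53]
-5   -> [-53, -5]
11   -> [-53, -5, 11]
idiv -> [-53, 0]
76   -> [-53, 0, 76]
add  -> [-53, 76]
9    -> [-53, 76, 9]
27   -> [-53, 76, 9, 27]
mul  -> [-53, 76, 243]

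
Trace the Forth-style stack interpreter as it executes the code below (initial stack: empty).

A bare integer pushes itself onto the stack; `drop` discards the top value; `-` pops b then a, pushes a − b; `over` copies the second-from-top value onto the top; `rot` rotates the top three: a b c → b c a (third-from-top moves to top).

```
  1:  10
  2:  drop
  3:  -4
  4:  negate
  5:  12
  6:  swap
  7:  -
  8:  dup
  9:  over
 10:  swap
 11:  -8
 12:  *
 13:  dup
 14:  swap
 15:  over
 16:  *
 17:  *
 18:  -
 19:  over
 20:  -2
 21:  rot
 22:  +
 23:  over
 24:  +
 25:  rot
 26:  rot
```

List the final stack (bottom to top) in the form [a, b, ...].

[262158, 8, 8]

10     → 10
drop   → (empty)
-4     → -4
negate → 4
12     → 4 12
swap   → 12 4
-      → 8
dup    → 8 8
over   → 8 8 8
swap   → 8 8 8
-8     → 8 8 8 -8
*      → 8 8 -64
dup    → 8 8 -64 -64
swap   → 8 8 -64 -64
over   → 8 8 -64 -64 -64
*      → 8 8 -64 4096
*      → 8 8 -262144
-      → 8 262152
over   → 8 262152 8
-2     → 8 262152 8 -2
rot    → 8 8 -2 262152
+      → 8 8 262150
over   → 8 8 262150 8
+      → 8 8 262158
rot    → 8 262158 8
rot    → 262158 8 8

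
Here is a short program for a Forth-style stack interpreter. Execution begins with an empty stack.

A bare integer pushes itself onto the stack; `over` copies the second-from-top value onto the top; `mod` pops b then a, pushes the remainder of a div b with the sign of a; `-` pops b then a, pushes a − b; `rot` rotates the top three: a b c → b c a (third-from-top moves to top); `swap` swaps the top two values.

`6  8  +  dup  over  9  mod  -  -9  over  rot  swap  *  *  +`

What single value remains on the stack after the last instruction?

-715

6    → 6
8    → 6 8
+    → 14
dup  → 14 14
over → 14 14 14
9    → 14 14 14 9
mod  → 14 14 5
-    → 14 9
-9   → 14 9 -9
over → 14 9 -9 9
rot  → 14 -9 9 9
swap → 14 -9 9 9
*    → 14 -9 81
*    → 14 -729
+    → -715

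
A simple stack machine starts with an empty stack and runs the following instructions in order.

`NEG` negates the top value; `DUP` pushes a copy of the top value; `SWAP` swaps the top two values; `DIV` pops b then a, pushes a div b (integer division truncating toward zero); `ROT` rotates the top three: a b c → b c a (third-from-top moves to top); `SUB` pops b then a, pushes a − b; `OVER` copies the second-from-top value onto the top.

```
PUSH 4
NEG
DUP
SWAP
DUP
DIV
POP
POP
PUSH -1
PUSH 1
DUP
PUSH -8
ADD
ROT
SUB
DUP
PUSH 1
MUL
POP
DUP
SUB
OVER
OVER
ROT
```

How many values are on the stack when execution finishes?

PUSH 4  → [4]
NEG     → [-4]
DUP     → [-4, -4]
SWAP    → [-4, -4]
DUP     → [-4, -4, -4]
DIV     → [-4, 1]
POP     → [-4]
POP     → []
PUSH -1 → [-1]
PUSH 1  → [-1, 1]
DUP     → [-1, 1, 1]
PUSH -8 → [-1, 1, 1, -8]
ADD     → [-1, 1, -7]
ROT     → [1, -7, -1]
SUB     → [1, -6]
DUP     → [1, -6, -6]
PUSH 1  → [1, -6, -6, 1]
MUL     → [1, -6, -6]
POP     → [1, -6]
DUP     → [1, -6, -6]
SUB     → [1, 0]
OVER    → [1, 0, 1]
OVER    → [1, 0, 1, 0]
ROT     → [1, 1, 0, 0]

4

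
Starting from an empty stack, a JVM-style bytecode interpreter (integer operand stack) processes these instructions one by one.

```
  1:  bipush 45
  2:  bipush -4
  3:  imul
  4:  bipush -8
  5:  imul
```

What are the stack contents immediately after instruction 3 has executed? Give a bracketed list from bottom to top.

bipush 45 : 45
bipush -4 : 45 -4
imul      : -180

[-180]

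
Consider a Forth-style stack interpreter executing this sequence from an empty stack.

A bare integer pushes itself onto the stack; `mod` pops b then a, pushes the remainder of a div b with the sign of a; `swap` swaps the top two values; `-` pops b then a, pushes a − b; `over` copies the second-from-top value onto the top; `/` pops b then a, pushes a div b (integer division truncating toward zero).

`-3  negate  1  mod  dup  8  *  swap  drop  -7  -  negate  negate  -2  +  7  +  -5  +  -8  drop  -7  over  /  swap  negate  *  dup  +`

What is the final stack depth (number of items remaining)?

-3     : [-3]
negate : [3]
1      : [3, 1]
mod    : [0]
dup    : [0, 0]
8      : [0, 0, 8]
*      : [0, 0]
swap   : [0, 0]
drop   : [0]
-7     : [0, -7]
-      : [7]
negate : [-7]
negate : [7]
-2     : [7, -2]
+      : [5]
7      : [5, 7]
+      : [12]
-5     : [12, -5]
+      : [7]
-8     : [7, -8]
drop   : [7]
-7     : [7, -7]
over   : [7, -7, 7]
/      : [7, -1]
swap   : [-1, 7]
negate : [-1, -7]
*      : [7]
dup    : [7, 7]
+      : [14]

1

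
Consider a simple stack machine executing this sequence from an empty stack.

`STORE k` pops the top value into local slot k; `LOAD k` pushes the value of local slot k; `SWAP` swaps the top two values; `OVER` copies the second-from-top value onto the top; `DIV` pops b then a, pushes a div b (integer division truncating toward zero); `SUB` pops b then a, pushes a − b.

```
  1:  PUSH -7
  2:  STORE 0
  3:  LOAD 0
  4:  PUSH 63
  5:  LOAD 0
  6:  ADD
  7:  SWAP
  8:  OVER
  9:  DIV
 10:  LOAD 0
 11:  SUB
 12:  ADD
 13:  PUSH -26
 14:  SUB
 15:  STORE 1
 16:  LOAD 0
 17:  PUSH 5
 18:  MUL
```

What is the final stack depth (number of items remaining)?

PUSH -7  → [-7]
STORE 0  → []
LOAD 0   → [-7]
PUSH 63  → [-7, 63]
LOAD 0   → [-7, 63, -7]
ADD      → [-7, 56]
SWAP     → [56, -7]
OVER     → [56, -7, 56]
DIV      → [56, 0]
LOAD 0   → [56, 0, -7]
SUB      → [56, 7]
ADD      → [63]
PUSH -26 → [63, -26]
SUB      → [89]
STORE 1  → []
LOAD 0   → [-7]
PUSH 5   → [-7, 5]
MUL      → [-35]

1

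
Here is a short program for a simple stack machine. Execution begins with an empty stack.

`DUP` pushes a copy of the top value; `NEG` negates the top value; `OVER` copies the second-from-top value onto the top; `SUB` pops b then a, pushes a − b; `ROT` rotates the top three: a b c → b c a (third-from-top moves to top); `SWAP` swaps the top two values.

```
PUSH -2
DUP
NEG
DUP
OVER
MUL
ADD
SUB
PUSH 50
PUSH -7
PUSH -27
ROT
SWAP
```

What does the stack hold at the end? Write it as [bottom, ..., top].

PUSH -2  → [-2]
DUP      → [-2, -2]
NEG      → [-2, 2]
DUP      → [-2, 2, 2]
OVER     → [-2, 2, 2, 2]
MUL      → [-2, 2, 4]
ADD      → [-2, 6]
SUB      → [-8]
PUSH 50  → [-8, 50]
PUSH -7  → [-8, 50, -7]
PUSH -27 → [-8, 50, -7, -27]
ROT      → [-8, -7, -27, 50]
SWAP     → [-8, -7, 50, -27]

[-8, -7, 50, -27]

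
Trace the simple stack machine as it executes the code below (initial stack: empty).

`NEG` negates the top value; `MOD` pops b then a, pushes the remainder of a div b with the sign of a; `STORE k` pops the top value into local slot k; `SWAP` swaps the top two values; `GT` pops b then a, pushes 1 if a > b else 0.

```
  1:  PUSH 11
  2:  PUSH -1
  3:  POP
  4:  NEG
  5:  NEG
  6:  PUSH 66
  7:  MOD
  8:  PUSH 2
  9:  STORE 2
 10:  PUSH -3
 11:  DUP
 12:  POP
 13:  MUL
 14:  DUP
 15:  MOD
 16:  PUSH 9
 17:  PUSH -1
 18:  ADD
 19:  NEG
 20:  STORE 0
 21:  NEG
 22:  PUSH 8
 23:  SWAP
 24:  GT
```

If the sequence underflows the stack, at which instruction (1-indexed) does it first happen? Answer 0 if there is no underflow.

PUSH 11 : 11
PUSH -1 : 11 -1
POP     : 11
NEG     : -11
NEG     : 11
PUSH 66 : 11 66
MOD     : 11
PUSH 2  : 11 2
STORE 2 : 11
PUSH -3 : 11 -3
DUP     : 11 -3 -3
POP     : 11 -3
MUL     : -33
DUP     : -33 -33
MOD     : 0
PUSH 9  : 0 9
PUSH -1 : 0 9 -1
ADD     : 0 8
NEG     : 0 -8
STORE 0 : 0
NEG     : 0
PUSH 8  : 0 8
SWAP    : 8 0
GT      : 1

0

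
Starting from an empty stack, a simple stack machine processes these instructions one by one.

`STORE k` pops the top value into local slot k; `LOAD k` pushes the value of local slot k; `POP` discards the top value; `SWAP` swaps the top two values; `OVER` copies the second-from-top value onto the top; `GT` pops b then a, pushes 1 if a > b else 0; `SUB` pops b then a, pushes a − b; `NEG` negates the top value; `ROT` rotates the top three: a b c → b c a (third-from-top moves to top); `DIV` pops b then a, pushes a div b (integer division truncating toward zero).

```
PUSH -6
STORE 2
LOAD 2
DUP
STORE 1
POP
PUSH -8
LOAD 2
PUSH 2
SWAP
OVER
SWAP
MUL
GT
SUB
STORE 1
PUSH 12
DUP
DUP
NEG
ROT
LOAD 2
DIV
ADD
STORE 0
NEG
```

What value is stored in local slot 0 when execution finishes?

-14

PUSH -6  [-6]
STORE 2  []
LOAD 2   [-6]
DUP      [-6, -6]
STORE 1  [-6]
POP      []
PUSH -8  [-8]
LOAD 2   [-8, -6]
PUSH 2   [-8, -6, 2]
SWAP     [-8, 2, -6]
OVER     [-8, 2, -6, 2]
SWAP     [-8, 2, 2, -6]
MUL      [-8, 2, -12]
GT       [-8, 1]
SUB      [-9]
STORE 1  []
PUSH 12  [12]
DUP      [12, 12]
DUP      [12, 12, 12]
NEG      [12, 12, -12]
ROT      [12, -12, 12]
LOAD 2   [12, -12, 12, -6]
DIV      [12, -12, -2]
ADD      [12, -14]
STORE 0  [12]
NEG      [-12]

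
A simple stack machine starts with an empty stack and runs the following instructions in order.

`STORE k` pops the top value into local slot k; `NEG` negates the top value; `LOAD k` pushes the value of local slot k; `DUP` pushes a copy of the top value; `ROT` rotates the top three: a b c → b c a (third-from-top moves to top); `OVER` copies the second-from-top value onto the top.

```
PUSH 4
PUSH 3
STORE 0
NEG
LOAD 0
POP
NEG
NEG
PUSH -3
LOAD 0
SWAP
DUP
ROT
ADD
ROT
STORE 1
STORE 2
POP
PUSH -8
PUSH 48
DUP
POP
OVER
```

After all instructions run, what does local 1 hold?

PUSH 4  -> 4
PUSH 3  -> 4 3
STORE 0 -> 4
NEG     -> -4
LOAD 0  -> -4 3
POP     -> -4
NEG     -> 4
NEG     -> -4
PUSH -3 -> -4 -3
LOAD 0  -> -4 -3 3
SWAP    -> -4 3 -3
DUP     -> -4 3 -3 -3
ROT     -> -4 -3 -3 3
ADD     -> -4 -3 0
ROT     -> -3 0 -4
STORE 1 -> -3 0
STORE 2 -> -3
POP     -> (empty)
PUSH -8 -> -8
PUSH 48 -> -8 48
DUP     -> -8 48 48
POP     -> -8 48
OVER    -> -8 48 -8

-4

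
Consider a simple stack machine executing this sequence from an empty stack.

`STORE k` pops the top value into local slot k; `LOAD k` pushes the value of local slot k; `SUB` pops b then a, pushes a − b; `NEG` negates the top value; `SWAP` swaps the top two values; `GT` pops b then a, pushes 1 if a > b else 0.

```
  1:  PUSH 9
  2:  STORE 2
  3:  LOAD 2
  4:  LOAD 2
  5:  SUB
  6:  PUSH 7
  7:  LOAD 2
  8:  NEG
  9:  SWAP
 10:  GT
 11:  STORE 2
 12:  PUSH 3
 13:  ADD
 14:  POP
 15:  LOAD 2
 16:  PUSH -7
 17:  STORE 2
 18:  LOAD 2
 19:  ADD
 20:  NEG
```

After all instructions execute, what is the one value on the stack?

PUSH 9  -> 9
STORE 2 -> (empty)
LOAD 2  -> 9
LOAD 2  -> 9 9
SUB     -> 0
PUSH 7  -> 0 7
LOAD 2  -> 0 7 9
NEG     -> 0 7 -9
SWAP    -> 0 -9 7
GT      -> 0 0
STORE 2 -> 0
PUSH 3  -> 0 3
ADD     -> 3
POP     -> (empty)
LOAD 2  -> 0
PUSH -7 -> 0 -7
STORE 2 -> 0
LOAD 2  -> 0 -7
ADD     -> -7
NEG     -> 7

7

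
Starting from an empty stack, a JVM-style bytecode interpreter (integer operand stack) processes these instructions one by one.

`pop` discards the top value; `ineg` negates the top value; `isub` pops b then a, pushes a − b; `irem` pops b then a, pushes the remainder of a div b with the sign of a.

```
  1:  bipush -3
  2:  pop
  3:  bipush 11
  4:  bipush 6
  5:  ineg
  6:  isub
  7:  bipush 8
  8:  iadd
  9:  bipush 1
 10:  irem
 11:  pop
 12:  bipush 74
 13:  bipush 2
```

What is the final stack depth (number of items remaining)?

bipush -3 -> [-3]
pop       -> []
bipush 11 -> [11]
bipush 6  -> [11, 6]
ineg      -> [11, -6]
isub      -> [17]
bipush 8  -> [17, 8]
iadd      -> [25]
bipush 1  -> [25, 1]
irem      -> [0]
pop       -> []
bipush 74 -> [74]
bipush 2  -> [74, 2]

2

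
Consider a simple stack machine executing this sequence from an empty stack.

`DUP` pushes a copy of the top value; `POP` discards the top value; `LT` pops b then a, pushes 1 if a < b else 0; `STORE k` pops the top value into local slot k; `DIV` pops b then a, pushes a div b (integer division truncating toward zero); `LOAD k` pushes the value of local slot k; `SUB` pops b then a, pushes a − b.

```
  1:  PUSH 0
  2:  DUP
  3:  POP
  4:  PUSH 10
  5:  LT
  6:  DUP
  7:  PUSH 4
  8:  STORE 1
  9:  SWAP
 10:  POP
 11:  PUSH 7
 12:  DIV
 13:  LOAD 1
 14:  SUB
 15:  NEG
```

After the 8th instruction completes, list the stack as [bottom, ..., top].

[1, 1]

PUSH 0  : 0
DUP     : 0 0
POP     : 0
PUSH 10 : 0 10
LT      : 1
DUP     : 1 1
PUSH 4  : 1 1 4
STORE 1 : 1 1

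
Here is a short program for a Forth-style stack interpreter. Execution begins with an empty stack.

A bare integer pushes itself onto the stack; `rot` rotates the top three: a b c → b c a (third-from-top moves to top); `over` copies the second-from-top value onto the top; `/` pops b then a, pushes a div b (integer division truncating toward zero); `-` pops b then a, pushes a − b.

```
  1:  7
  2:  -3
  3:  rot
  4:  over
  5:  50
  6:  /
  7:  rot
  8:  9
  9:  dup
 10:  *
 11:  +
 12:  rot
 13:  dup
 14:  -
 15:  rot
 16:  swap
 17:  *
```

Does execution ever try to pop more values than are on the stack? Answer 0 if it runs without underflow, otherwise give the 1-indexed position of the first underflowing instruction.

7  -> 7
-3 -> 7 -3
rot  — needs 3 operands, stack has 2 → underflow

3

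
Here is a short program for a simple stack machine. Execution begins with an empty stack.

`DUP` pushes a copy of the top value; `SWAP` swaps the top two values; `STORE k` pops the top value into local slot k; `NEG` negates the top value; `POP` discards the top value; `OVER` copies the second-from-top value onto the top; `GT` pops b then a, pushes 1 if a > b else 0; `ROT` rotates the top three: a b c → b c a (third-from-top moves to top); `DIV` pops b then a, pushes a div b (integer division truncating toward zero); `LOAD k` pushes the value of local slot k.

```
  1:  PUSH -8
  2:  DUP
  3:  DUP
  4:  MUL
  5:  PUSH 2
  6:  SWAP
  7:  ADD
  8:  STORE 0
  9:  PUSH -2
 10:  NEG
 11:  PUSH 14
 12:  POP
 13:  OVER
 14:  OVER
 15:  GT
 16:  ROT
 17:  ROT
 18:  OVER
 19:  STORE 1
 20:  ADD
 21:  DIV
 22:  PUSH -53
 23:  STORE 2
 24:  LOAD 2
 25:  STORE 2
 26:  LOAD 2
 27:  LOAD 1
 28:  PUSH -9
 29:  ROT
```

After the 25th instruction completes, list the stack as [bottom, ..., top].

PUSH -8  -> -8
DUP      -> -8 -8
DUP      -> -8 -8 -8
MUL      -> -8 64
PUSH 2   -> -8 64 2
SWAP     -> -8 2 64
ADD      -> -8 66
STORE 0  -> -8
PUSH -2  -> -8 -2
NEG      -> -8 2
PUSH 14  -> -8 2 14
POP      -> -8 2
OVER     -> -8 2 -8
OVER     -> -8 2 -8 2
GT       -> -8 2 0
ROT      -> 2 0 -8
ROT      -> 0 -8 2
OVER     -> 0 -8 2 -8
STORE 1  -> 0 -8 2
ADD      -> 0 -6
DIV      -> 0
PUSH -53 -> 0 -53
STORE 2  -> 0
LOAD 2   -> 0 -53
STORE 2  -> 0

[0]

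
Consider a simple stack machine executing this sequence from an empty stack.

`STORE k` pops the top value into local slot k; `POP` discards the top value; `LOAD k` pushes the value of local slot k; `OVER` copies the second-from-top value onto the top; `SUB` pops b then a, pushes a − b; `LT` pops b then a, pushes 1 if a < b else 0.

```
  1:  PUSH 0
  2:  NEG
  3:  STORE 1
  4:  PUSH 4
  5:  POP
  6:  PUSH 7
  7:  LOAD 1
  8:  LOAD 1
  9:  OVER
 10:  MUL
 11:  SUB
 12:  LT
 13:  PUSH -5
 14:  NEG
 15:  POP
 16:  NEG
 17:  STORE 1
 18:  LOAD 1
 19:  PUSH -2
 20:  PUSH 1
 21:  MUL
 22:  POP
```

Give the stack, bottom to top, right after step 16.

[0]

PUSH 0  → [0]
NEG     → [0]
STORE 1 → []
PUSH 4  → [4]
POP     → []
PUSH 7  → [7]
LOAD 1  → [7, 0]
LOAD 1  → [7, 0, 0]
OVER    → [7, 0, 0, 0]
MUL     → [7, 0, 0]
SUB     → [7, 0]
LT      → [0]
PUSH -5 → [0, -5]
NEG     → [0, 5]
POP     → [0]
NEG     → [0]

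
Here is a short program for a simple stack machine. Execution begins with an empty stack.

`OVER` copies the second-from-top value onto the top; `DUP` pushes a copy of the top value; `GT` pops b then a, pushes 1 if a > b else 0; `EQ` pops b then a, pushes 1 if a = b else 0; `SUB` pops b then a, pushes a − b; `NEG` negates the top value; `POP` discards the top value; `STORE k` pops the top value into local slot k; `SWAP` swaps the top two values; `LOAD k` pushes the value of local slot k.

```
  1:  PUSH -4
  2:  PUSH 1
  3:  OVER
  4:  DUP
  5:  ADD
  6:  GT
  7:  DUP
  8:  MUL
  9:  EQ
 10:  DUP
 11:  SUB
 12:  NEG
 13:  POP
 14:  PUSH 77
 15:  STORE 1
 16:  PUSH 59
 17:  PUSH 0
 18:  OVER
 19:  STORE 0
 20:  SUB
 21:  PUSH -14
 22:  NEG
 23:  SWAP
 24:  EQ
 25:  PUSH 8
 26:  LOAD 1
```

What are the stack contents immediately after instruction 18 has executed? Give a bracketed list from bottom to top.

[59, 0, 59]

PUSH -4  -4
PUSH 1   -4 1
OVER     -4 1 -4
DUP      -4 1 -4 -4
ADD      -4 1 -8
GT       -4 1
DUP      -4 1 1
MUL      -4 1
EQ       0
DUP      0 0
SUB      0
NEG      0
POP      (empty)
PUSH 77  77
STORE 1  (empty)
PUSH 59  59
PUSH 0   59 0
OVER     59 0 59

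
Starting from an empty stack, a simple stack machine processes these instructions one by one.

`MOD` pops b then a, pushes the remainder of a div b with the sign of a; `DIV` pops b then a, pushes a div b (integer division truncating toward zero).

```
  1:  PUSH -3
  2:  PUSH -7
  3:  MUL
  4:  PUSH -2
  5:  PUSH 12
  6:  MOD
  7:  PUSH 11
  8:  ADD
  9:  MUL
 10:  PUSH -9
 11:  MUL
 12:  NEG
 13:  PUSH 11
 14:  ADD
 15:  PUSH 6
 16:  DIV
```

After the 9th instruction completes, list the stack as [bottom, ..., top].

PUSH -3 : [-3]
PUSH -7 : [-3, -7]
MUL     : [21]
PUSH -2 : [21, -2]
PUSH 12 : [21, -2, 12]
MOD     : [21, -2]
PUSH 11 : [21, -2, 11]
ADD     : [21, 9]
MUL     : [189]

[189]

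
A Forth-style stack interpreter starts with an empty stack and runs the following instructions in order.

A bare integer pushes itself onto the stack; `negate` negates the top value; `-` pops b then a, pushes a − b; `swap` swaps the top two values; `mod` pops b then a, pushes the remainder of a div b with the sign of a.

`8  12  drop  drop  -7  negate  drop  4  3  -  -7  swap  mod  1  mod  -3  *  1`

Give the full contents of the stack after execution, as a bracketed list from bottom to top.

[0, 1]

8      -> 8
12     -> 8 12
drop   -> 8
drop   -> (empty)
-7     -> -7
negate -> 7
drop   -> (empty)
4      -> 4
3      -> 4 3
-      -> 1
-7     -> 1 -7
swap   -> -7 1
mod    -> 0
1      -> 0 1
mod    -> 0
-3     -> 0 -3
*      -> 0
1      -> 0 1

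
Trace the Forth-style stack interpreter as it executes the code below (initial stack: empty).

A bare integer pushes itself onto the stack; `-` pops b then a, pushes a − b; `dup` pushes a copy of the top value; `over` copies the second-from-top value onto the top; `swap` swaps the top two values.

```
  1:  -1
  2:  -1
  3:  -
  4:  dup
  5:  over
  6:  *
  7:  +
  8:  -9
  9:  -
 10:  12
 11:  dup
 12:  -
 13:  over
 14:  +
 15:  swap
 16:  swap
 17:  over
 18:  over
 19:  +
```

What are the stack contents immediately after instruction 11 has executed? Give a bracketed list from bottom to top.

[9, 12, 12]

-1   → -1
-1   → -1 -1
-    → 0
dup  → 0 0
over → 0 0 0
*    → 0 0
+    → 0
-9   → 0 -9
-    → 9
12   → 9 12
dup  → 9 12 12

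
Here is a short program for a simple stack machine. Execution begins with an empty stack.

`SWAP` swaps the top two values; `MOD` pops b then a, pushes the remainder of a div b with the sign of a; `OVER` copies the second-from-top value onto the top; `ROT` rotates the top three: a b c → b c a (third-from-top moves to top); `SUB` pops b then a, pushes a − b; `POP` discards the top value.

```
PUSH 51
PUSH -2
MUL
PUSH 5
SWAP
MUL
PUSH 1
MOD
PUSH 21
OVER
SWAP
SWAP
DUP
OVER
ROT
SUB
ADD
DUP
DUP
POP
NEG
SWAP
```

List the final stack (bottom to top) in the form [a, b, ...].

[0, 21, 0, 0]

PUSH 51 -> [51]
PUSH -2 -> [51, -2]
MUL     -> [-102]
PUSH 5  -> [-102, 5]
SWAP    -> [5, -102]
MUL     -> [-510]
PUSH 1  -> [-510, 1]
MOD     -> [0]
PUSH 21 -> [0, 21]
OVER    -> [0, 21, 0]
SWAP    -> [0, 0, 21]
SWAP    -> [0, 21, 0]
DUP     -> [0, 21, 0, 0]
OVER    -> [0, 21, 0, 0, 0]
ROT     -> [0, 21, 0, 0, 0]
SUB     -> [0, 21, 0, 0]
ADD     -> [0, 21, 0]
DUP     -> [0, 21, 0, 0]
DUP     -> [0, 21, 0, 0, 0]
POP     -> [0, 21, 0, 0]
NEG     -> [0, 21, 0, 0]
SWAP    -> [0, 21, 0, 0]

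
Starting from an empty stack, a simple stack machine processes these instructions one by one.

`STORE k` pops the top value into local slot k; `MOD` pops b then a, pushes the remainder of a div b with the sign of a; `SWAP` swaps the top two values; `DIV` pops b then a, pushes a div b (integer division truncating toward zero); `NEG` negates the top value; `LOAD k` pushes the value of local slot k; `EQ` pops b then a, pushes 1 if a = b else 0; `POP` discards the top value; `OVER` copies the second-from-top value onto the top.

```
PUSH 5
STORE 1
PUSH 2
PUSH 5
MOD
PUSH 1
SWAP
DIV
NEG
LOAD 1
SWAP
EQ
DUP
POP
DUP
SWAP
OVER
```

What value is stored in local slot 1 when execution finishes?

PUSH 5  -> 5
STORE 1 -> (empty)
PUSH 2  -> 2
PUSH 5  -> 2 5
MOD     -> 2
PUSH 1  -> 2 1
SWAP    -> 1 2
DIV     -> 0
NEG     -> 0
LOAD 1  -> 0 5
SWAP    -> 5 0
EQ      -> 0
DUP     -> 0 0
POP     -> 0
DUP     -> 0 0
SWAP    -> 0 0
OVER    -> 0 0 0

5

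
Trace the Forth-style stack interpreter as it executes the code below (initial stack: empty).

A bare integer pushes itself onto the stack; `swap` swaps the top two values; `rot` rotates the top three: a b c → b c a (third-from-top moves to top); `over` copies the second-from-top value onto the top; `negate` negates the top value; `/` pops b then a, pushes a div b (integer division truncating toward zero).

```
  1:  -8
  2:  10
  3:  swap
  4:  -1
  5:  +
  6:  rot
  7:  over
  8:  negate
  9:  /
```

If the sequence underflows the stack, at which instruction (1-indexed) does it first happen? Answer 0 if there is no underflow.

-8   -> -8
10   -> -8 10
swap -> 10 -8
-1   -> 10 -8 -1
+    -> 10 -9
rot  — needs 3 operands, stack has 2 → underflow

6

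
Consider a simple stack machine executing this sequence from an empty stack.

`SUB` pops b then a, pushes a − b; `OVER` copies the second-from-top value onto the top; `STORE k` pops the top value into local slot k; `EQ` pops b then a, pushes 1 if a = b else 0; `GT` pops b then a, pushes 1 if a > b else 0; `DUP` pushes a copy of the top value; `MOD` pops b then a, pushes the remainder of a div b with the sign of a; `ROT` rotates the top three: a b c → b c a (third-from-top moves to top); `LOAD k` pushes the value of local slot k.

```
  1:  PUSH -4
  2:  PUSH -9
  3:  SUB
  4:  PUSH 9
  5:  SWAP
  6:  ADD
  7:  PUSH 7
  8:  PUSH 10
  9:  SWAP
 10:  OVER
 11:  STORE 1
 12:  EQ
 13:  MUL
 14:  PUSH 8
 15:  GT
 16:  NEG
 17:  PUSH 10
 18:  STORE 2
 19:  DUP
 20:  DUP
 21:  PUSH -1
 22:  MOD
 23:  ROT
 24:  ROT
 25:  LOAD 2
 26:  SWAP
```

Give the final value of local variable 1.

10

PUSH -4  [-4]
PUSH -9  [-4, -9]
SUB      [5]
PUSH 9   [5, 9]
SWAP     [9, 5]
ADD      [14]
PUSH 7   [14, 7]
PUSH 10  [14, 7, 10]
SWAP     [14, 10, 7]
OVER     [14, 10, 7, 10]
STORE 1  [14, 10, 7]
EQ       [14, 0]
MUL      [0]
PUSH 8   [0, 8]
GT       [0]
NEG      [0]
PUSH 10  [0, 10]
STORE 2  [0]
DUP      [0, 0]
DUP      [0, 0, 0]
PUSH -1  [0, 0, 0, -1]
MOD      [0, 0, 0]
ROT      [0, 0, 0]
ROT      [0, 0, 0]
LOAD 2   [0, 0, 0, 10]
SWAP     [0, 0, 10, 0]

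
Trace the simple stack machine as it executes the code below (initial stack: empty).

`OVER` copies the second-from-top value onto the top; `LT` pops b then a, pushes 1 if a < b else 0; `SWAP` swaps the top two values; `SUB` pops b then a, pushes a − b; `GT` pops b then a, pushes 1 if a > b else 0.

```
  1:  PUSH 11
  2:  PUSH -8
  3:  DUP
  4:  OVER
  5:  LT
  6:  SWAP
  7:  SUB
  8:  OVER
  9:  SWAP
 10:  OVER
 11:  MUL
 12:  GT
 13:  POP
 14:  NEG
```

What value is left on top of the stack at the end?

PUSH 11 -> 11
PUSH -8 -> 11 -8
DUP     -> 11 -8 -8
OVER    -> 11 -8 -8 -8
LT      -> 11 -8 0
SWAP    -> 11 0 -8
SUB     -> 11 8
OVER    -> 11 8 11
SWAP    -> 11 11 8
OVER    -> 11 11 8 11
MUL     -> 11 11 88
GT      -> 11 0
POP     -> 11
NEG     -> -11

-11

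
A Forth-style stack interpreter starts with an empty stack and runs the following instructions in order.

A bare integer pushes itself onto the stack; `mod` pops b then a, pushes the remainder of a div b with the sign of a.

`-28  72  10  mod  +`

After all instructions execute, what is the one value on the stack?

-26

-28 -> -28
72  -> -28 72
10  -> -28 72 10
mod -> -28 2
+   -> -26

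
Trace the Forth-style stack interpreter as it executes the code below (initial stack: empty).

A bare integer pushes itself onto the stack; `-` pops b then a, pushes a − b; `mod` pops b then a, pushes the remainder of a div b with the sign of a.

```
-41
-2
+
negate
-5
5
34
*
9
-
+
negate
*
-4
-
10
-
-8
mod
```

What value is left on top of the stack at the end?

-41    → [-41]
-2     → [-41, -2]
+      → [-43]
negate → [43]
-5     → [43, -5]
5      → [43, -5, 5]
34     → [43, -5, 5, 34]
*      → [43, -5, 170]
9      → [43, -5, 170, 9]
-      → [43, -5, 161]
+      → [43, 156]
negate → [43, -156]
*      → [-6708]
-4     → [-6708, -4]
-      → [-6704]
10     → [-6704, 10]
-      → [-6714]
-8     → [-6714, -8]
mod    → [-2]

-2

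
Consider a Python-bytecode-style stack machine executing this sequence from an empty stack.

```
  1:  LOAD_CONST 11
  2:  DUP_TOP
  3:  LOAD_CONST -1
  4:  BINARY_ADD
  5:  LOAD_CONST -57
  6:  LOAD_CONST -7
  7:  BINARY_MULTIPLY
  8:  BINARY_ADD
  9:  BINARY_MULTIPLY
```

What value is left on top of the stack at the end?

LOAD_CONST 11   -> [11]
DUP_TOP         -> [11, 11]
LOAD_CONST -1   -> [11, 11, -1]
BINARY_ADD      -> [11, 10]
LOAD_CONST -57  -> [11, 10, -57]
LOAD_CONST -7   -> [11, 10, -57, -7]
BINARY_MULTIPLY -> [11, 10, 399]
BINARY_ADD      -> [11, 409]
BINARY_MULTIPLY -> [4499]

4499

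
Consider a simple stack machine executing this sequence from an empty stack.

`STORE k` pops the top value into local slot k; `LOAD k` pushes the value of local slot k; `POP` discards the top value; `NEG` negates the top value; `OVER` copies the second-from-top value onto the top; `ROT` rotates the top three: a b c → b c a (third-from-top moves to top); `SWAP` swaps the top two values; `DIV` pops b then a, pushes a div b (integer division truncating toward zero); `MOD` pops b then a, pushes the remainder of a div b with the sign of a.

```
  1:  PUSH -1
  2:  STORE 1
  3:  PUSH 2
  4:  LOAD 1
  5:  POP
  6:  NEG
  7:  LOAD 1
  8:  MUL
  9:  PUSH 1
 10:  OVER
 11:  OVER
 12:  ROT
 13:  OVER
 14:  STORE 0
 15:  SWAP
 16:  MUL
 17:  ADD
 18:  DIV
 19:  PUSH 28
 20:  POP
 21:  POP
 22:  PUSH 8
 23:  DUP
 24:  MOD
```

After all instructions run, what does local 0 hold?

1

PUSH -1 : [-1]
STORE 1 : []
PUSH 2  : [2]
LOAD 1  : [2, -1]
POP     : [2]
NEG     : [-2]
LOAD 1  : [-2, -1]
MUL     : [2]
PUSH 1  : [2, 1]
OVER    : [2, 1, 2]
OVER    : [2, 1, 2, 1]
ROT     : [2, 2, 1, 1]
OVER    : [2, 2, 1, 1, 1]
STORE 0 : [2, 2, 1, 1]
SWAP    : [2, 2, 1, 1]
MUL     : [2, 2, 1]
ADD     : [2, 3]
DIV     : [0]
PUSH 28 : [0, 28]
POP     : [0]
POP     : []
PUSH 8  : [8]
DUP     : [8, 8]
MOD     : [0]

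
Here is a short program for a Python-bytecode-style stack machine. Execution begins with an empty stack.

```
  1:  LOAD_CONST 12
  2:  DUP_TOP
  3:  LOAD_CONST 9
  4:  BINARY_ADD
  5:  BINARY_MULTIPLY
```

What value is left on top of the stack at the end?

252

LOAD_CONST 12   : [12]
DUP_TOP         : [12, 12]
LOAD_CONST 9    : [12, 12, 9]
BINARY_ADD      : [12, 21]
BINARY_MULTIPLY : [252]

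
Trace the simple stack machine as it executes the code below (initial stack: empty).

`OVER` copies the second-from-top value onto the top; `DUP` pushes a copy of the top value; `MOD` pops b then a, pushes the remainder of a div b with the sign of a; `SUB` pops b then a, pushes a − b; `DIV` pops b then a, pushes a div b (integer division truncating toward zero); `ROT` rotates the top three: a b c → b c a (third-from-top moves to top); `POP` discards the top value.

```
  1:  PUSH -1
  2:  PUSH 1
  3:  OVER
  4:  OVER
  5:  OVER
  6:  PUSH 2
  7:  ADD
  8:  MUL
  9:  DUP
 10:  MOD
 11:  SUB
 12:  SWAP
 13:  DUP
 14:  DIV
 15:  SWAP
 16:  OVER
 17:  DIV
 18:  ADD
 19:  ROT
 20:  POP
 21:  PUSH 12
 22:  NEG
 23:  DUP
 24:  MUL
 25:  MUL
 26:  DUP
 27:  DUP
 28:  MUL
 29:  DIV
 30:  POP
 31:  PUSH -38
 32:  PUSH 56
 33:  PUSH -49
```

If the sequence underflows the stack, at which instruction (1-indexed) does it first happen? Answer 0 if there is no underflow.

19

PUSH -1 -> -1
PUSH 1  -> -1 1
OVER    -> -1 1 -1
OVER    -> -1 1 -1 1
OVER    -> -1 1 -1 1 -1
PUSH 2  -> -1 1 -1 1 -1 2
ADD     -> -1 1 -1 1 1
MUL     -> -1 1 -1 1
DUP     -> -1 1 -1 1 1
MOD     -> -1 1 -1 0
SUB     -> -1 1 -1
SWAP    -> -1 -1 1
DUP     -> -1 -1 1 1
DIV     -> -1 -1 1
SWAP    -> -1 1 -1
OVER    -> -1 1 -1 1
DIV     -> -1 1 -1
ADD     -> -1 0
ROT  — needs 3 operands, stack has 2 → underflow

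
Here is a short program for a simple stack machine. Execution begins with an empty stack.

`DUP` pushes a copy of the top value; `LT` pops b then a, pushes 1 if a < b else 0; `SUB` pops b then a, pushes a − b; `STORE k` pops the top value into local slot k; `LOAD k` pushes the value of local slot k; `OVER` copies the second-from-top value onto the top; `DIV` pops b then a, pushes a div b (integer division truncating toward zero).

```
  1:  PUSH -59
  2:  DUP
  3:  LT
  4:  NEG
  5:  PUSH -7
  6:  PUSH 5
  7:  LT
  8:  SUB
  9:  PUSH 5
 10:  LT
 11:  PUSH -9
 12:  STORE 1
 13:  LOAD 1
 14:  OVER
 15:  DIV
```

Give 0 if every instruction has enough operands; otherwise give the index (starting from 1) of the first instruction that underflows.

0

PUSH -59 : [-59]
DUP      : [-59, -59]
LT       : [0]
NEG      : [0]
PUSH -7  : [0, -7]
PUSH 5   : [0, -7, 5]
LT       : [0, 1]
SUB      : [-1]
PUSH 5   : [-1, 5]
LT       : [1]
PUSH -9  : [1, -9]
STORE 1  : [1]
LOAD 1   : [1, -9]
OVER     : [1, -9, 1]
DIV      : [1, -9]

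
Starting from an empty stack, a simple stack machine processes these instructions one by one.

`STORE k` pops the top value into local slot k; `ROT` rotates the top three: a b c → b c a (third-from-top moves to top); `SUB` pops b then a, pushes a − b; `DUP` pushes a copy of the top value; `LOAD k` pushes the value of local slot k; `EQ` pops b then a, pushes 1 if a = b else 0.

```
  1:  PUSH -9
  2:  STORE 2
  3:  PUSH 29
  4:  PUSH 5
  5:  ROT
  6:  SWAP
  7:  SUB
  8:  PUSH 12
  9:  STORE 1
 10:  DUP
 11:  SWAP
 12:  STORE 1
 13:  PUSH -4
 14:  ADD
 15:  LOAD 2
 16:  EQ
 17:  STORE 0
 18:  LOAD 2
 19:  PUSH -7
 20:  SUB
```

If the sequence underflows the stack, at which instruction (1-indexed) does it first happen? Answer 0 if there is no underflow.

PUSH -9 -> [-9]
STORE 2 -> []
PUSH 29 -> [29]
PUSH 5  -> [29, 5]
ROT  — needs 3 operands, stack has 2 → underflow

5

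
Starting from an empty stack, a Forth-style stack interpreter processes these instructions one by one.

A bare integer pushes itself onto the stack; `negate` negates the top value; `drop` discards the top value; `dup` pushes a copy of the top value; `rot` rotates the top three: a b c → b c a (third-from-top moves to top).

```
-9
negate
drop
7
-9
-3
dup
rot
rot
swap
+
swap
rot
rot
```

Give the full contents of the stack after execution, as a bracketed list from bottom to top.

[-3, 7, -12]

-9     : [-9]
negate : [9]
drop   : []
7      : [7]
-9     : [7, -9]
-3     : [7, -9, -3]
dup    : [7, -9, -3, -3]
rot    : [7, -3, -3, -9]
rot    : [7, -3, -9, -3]
swap   : [7, -3, -3, -9]
+      : [7, -3, -12]
swap   : [7, -12, -3]
rot    : [-12, -3, 7]
rot    : [-3, 7, -12]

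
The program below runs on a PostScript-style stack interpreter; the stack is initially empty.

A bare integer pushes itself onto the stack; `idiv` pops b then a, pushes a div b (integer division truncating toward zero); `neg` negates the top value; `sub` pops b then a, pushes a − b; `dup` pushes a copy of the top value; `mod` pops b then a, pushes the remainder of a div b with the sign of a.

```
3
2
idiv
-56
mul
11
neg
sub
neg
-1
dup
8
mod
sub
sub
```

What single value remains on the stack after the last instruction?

45

3    : [3]
2    : [3, 2]
idiv : [1]
-56  : [1, -56]
mul  : [-56]
11   : [-56, 11]
neg  : [-56, -11]
sub  : [-45]
neg  : [45]
-1   : [45, -1]
dup  : [45, -1, -1]
8    : [45, -1, -1, 8]
mod  : [45, -1, -1]
sub  : [45, 0]
sub  : [45]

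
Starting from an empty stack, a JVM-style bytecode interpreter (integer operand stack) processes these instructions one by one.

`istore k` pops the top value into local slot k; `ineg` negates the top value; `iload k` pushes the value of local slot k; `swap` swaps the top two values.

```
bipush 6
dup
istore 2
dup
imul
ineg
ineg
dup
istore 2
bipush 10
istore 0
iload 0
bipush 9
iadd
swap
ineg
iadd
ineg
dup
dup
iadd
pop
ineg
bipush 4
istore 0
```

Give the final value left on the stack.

-17

bipush 6  : 6
dup       : 6 6
istore 2  : 6
dup       : 6 6
imul      : 36
ineg      : -36
ineg      : 36
dup       : 36 36
istore 2  : 36
bipush 10 : 36 10
istore 0  : 36
iload 0   : 36 10
bipush 9  : 36 10 9
iadd      : 36 19
swap      : 19 36
ineg      : 19 -36
iadd      : -17
ineg      : 17
dup       : 17 17
dup       : 17 17 17
iadd      : 17 34
pop       : 17
ineg      : -17
bipush 4  : -17 4
istore 0  : -17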